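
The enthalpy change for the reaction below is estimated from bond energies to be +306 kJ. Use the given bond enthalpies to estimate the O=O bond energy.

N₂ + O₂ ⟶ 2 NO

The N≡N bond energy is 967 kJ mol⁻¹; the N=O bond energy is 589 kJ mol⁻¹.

Let D be the O=O bond energy.
Σ(broken) = 1×967 + 1×D = 967 + D
Σ(formed) = 2×589 = 1178
ΔH = Σ(broken) − Σ(formed) = (967 + D) − (1178) = −211 + D
Setting this equal to +306 kJ gives D = 517 kJ/mol.

D(O=O) ≈ 517 kJ/mol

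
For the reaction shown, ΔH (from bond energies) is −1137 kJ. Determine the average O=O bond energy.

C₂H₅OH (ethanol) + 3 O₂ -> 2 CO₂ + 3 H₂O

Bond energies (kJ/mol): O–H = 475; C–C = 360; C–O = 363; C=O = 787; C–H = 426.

Let D be the O=O bond energy.
Σ(broken) = 1×360 + 5×426 + 1×363 + 1×475 + 3×D = 3328 + 3D
Σ(formed) = 4×787 + 6×475 = 5998
ΔH = Σ(broken) − Σ(formed) = (3328 + 3D) − (5998) = −2670 + 3D
Setting this equal to −1137 kJ gives 3D = 1533, so D = 511 kJ/mol.

D(O=O) ≈ 511 kJ/mol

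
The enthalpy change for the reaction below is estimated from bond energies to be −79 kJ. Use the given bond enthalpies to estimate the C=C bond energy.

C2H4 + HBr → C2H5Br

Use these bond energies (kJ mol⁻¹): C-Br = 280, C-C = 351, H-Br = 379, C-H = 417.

Let D be the C=C bond energy.
Σ(broken) = 4×417 + 1×D + 1×379 = 2047 + D
Σ(formed) = 1×280 + 1×351 + 5×417 = 2716
ΔH = Σ(broken) − Σ(formed) = (2047 + D) − (2716) = −669 + D
Setting this equal to −79 kJ gives D = 590 kJ/mol.

D(C=C) ≈ 590 kJ/mol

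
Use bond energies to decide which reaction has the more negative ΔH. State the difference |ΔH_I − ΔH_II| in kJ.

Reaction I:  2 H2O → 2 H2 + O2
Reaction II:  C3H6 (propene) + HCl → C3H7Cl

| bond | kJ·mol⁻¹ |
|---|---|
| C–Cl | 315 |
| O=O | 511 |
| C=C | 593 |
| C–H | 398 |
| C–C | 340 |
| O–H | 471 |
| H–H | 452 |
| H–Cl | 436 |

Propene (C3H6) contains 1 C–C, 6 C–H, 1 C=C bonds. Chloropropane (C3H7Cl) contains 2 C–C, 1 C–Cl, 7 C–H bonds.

Reaction I:
  Bonds broken (reactants):
    O–H: 4 × 471 = 1884
    Σ(broken) = 1884 kJ
  Bonds formed (products):
    H–H: 2 × 452 = 904
    O=O: 1 × 511 = 511
    Σ(formed) = 1415 kJ
  ΔH_I = 1884 − 1415 = +469 kJ
Reaction II:
  Bonds broken (reactants):
    C–C: 1 × 340 = 340
    C–H: 6 × 398 = 2388
    C=C: 1 × 593 = 593
    H–Cl: 1 × 436 = 436
    Σ(broken) = 3757 kJ
  Bonds formed (products):
    C–C: 2 × 340 = 680
    C–Cl: 1 × 315 = 315
    C–H: 7 × 398 = 2786
    Σ(formed) = 3781 kJ
  ΔH_II = 3757 − 3781 = −24 kJ
ΔH_I − ΔH_II = +493 kJ, so reaction II has the more negative ΔH; |ΔH_I − ΔH_II| = 493 kJ.

Reaction II, by 493 kJ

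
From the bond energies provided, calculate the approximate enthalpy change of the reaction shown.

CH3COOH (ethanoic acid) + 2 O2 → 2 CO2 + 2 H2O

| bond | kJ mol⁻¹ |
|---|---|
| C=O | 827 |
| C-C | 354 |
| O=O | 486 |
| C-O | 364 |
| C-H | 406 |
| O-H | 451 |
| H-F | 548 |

Bonds broken (reactants):
  C-C: 1 × 354 = 354
  C-H: 3 × 406 = 1218
  C-O: 1 × 364 = 364
  C=O: 1 × 827 = 827
  O-H: 1 × 451 = 451
  O=O: 2 × 486 = 972
  Σ(broken) = 4186 kJ
Bonds formed (products):
  C=O: 4 × 827 = 3308
  O-H: 4 × 451 = 1804
  Σ(formed) = 5112 kJ
ΔH = Σ(broken) − Σ(formed) = 4186 − 5112 = −926 kJ

ΔH ≈ −926 kJ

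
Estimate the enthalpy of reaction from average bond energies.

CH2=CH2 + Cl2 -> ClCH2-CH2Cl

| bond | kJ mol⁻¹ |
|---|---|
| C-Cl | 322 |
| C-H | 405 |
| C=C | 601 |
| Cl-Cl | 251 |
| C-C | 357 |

ΔH ≈ −149 kJ

Bonds broken (reactants):
  C-H: 4 × 405 = 1620
  C=C: 1 × 601 = 601
  Cl-Cl: 1 × 251 = 251
  Σ(broken) = 2472 kJ
Bonds formed (products):
  C-C: 1 × 357 = 357
  C-Cl: 2 × 322 = 644
  C-H: 4 × 405 = 1620
  Σ(formed) = 2621 kJ
ΔH = Σ(broken) − Σ(formed) = 2472 − 2621 = −149 kJ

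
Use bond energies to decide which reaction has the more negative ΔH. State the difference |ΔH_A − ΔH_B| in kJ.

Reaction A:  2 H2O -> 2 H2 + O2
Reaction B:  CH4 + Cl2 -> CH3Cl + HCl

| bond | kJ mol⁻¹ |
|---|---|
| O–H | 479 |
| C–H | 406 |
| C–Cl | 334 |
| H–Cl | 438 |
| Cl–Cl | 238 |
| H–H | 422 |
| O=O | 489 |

Reaction A:
  Bonds broken (reactants):
    O–H: 4 × 479 = 1916
    Σ(broken) = 1916 kJ
  Bonds formed (products):
    H–H: 2 × 422 = 844
    O=O: 1 × 489 = 489
    Σ(formed) = 1333 kJ
  ΔH_A = 1916 − 1333 = +583 kJ
Reaction B:
  Bonds broken (reactants):
    C–H: 4 × 406 = 1624
    Cl–Cl: 1 × 238 = 238
    Σ(broken) = 1862 kJ
  Bonds formed (products):
    C–Cl: 1 × 334 = 334
    C–H: 3 × 406 = 1218
    H–Cl: 1 × 438 = 438
    Σ(formed) = 1990 kJ
  ΔH_B = 1862 − 1990 = −128 kJ
ΔH_A − ΔH_B = +711 kJ, so reaction B has the more negative ΔH; |ΔH_A − ΔH_B| = 711 kJ.

Reaction B, by 711 kJ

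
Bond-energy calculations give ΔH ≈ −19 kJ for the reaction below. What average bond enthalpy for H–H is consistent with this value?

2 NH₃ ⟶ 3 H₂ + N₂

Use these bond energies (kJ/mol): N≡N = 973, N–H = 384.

Let D be the H–H bond energy.
Σ(broken) = 6×384 = 2304
Σ(formed) = 3×D + 1×973 = 973 + 3D
ΔH = Σ(broken) − Σ(formed) = (2304) − (973 + 3D) = +1331 − 3D
Setting this equal to −19 kJ gives 3D = 1350, so D = 450 kJ/mol.

D(H–H) ≈ 450 kJ/mol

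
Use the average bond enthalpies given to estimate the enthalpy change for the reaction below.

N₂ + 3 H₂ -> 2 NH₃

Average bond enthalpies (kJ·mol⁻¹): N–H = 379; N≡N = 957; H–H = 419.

ΔH ≈ −60 kJ

Bonds broken (reactants):
  H–H: 3 × 419 = 1257
  N≡N: 1 × 957 = 957
  Σ(broken) = 2214 kJ
Bonds formed (products):
  N–H: 6 × 379 = 2274
  Σ(formed) = 2274 kJ
ΔH = Σ(broken) − Σ(formed) = 2214 − 2274 = −60 kJ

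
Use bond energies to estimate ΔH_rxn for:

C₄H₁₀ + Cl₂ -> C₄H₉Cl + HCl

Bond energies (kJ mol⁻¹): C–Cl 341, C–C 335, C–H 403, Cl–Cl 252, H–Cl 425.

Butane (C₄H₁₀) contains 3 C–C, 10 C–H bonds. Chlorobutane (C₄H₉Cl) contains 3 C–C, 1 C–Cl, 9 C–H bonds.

Bonds broken (reactants):
  C–C: 3 × 335 = 1005
  C–H: 10 × 403 = 4030
  Cl–Cl: 1 × 252 = 252
  Σ(broken) = 5287 kJ
Bonds formed (products):
  C–C: 3 × 335 = 1005
  C–Cl: 1 × 341 = 341
  C–H: 9 × 403 = 3627
  H–Cl: 1 × 425 = 425
  Σ(formed) = 5398 kJ
ΔH = Σ(broken) − Σ(formed) = 5287 − 5398 = −111 kJ

ΔH ≈ −111 kJ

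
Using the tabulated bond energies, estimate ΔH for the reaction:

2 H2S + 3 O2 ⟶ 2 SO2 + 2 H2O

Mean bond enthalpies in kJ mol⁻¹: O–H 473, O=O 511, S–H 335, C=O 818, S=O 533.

Bonds broken (reactants):
  O=O: 3 × 511 = 1533
  S–H: 4 × 335 = 1340
  Σ(broken) = 2873 kJ
Bonds formed (products):
  O–H: 4 × 473 = 1892
  S=O: 4 × 533 = 2132
  Σ(formed) = 4024 kJ
ΔH = Σ(broken) − Σ(formed) = 2873 − 4024 = −1151 kJ

ΔH ≈ −1151 kJ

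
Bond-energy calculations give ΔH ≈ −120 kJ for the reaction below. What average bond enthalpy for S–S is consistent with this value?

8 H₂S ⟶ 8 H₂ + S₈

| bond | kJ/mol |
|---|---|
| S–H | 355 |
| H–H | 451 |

D(S–S) ≈ 274 kJ/mol

Let D be the S–S bond energy.
Σ(broken) = 16×355 = 5680
Σ(formed) = 8×451 + 8×D = 3608 + 8D
ΔH = Σ(broken) − Σ(formed) = (5680) − (3608 + 8D) = +2072 − 8D
Setting this equal to −120 kJ gives 8D = 2192, so D = 274 kJ/mol.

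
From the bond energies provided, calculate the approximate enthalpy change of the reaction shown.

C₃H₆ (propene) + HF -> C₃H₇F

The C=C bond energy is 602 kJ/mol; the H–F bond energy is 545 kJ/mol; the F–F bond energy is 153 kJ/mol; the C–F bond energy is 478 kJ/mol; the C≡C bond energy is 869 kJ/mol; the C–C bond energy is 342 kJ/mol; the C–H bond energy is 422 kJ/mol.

ΔH ≈ −95 kJ

Bonds broken (reactants):
  C–C: 1 × 342 = 342
  C–H: 6 × 422 = 2532
  C=C: 1 × 602 = 602
  H–F: 1 × 545 = 545
  Σ(broken) = 4021 kJ
Bonds formed (products):
  C–C: 2 × 342 = 684
  C–F: 1 × 478 = 478
  C–H: 7 × 422 = 2954
  Σ(formed) = 4116 kJ
ΔH = Σ(broken) − Σ(formed) = 4021 − 4116 = −95 kJ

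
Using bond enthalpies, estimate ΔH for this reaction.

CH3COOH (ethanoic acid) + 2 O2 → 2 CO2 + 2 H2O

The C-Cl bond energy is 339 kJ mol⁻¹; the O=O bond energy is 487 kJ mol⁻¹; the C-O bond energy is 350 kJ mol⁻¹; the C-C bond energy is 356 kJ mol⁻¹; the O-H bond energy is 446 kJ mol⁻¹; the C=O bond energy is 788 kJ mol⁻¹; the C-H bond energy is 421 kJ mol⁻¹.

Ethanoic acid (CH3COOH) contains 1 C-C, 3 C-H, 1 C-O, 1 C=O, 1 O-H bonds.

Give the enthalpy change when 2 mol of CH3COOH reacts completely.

ΔH = −1518 kJ

Bonds broken (reactants):
  C-C: 1 × 356 = 356
  C-H: 3 × 421 = 1263
  C-O: 1 × 350 = 350
  C=O: 1 × 788 = 788
  O-H: 1 × 446 = 446
  O=O: 2 × 487 = 974
  Σ(broken) = 4177 kJ
Bonds formed (products):
  C=O: 4 × 788 = 3152
  O-H: 4 × 446 = 1784
  Σ(formed) = 4936 kJ
ΔH = Σ(broken) − Σ(formed) = 4177 − 4936 = −759 kJ
For 2× the reaction as written: 2 × (−759) = −1518 kJ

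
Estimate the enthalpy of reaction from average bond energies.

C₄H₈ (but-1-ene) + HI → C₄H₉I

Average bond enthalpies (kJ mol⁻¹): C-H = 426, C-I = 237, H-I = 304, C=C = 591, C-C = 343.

Bonds broken (reactants):
  C-C: 2 × 343 = 686
  C-H: 8 × 426 = 3408
  C=C: 1 × 591 = 591
  H-I: 1 × 304 = 304
  Σ(broken) = 4989 kJ
Bonds formed (products):
  C-C: 3 × 343 = 1029
  C-H: 9 × 426 = 3834
  C-I: 1 × 237 = 237
  Σ(formed) = 5100 kJ
ΔH = Σ(broken) − Σ(formed) = 4989 − 5100 = −111 kJ

ΔH ≈ −111 kJ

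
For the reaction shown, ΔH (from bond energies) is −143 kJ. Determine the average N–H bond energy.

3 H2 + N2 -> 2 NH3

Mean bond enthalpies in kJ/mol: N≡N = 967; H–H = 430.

D(N–H) ≈ 400 kJ/mol

Let D be the N–H bond energy.
Σ(broken) = 3×430 + 1×967 = 2257
Σ(formed) = 6×D = 6D
ΔH = Σ(broken) − Σ(formed) = (2257) − (6D) = +2257 − 6D
Setting this equal to −143 kJ gives 6D = 2400, so D = 400 kJ/mol.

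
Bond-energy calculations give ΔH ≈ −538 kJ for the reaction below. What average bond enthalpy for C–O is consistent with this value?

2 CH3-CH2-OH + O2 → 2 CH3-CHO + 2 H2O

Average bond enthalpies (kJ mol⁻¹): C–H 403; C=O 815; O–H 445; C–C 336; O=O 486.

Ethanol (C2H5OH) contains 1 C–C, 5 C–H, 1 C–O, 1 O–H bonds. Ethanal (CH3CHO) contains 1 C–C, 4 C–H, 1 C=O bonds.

Let D be the C–O bond energy.
Σ(broken) = 2×336 + 10×403 + 2×D + 2×445 + 1×486 = 6078 + 2D
Σ(formed) = 2×336 + 8×403 + 2×815 + 4×445 = 7306
ΔH = Σ(broken) − Σ(formed) = (6078 + 2D) − (7306) = −1228 + 2D
Setting this equal to −538 kJ gives 2D = 690, so D = 345 kJ/mol.

D(C–O) ≈ 345 kJ/mol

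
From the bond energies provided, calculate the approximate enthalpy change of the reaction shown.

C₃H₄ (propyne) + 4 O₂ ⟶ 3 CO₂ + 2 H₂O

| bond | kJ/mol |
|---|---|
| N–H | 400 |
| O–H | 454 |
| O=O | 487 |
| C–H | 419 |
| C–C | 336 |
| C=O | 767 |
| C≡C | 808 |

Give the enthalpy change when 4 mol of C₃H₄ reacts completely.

ΔH = −6600 kJ

Bonds broken (reactants):
  C≡C: 1 × 808 = 808
  C–C: 1 × 336 = 336
  C–H: 4 × 419 = 1676
  O=O: 4 × 487 = 1948
  Σ(broken) = 4768 kJ
Bonds formed (products):
  C=O: 6 × 767 = 4602
  O–H: 4 × 454 = 1816
  Σ(formed) = 6418 kJ
ΔH = Σ(broken) − Σ(formed) = 4768 − 6418 = −1650 kJ
For 4× the reaction as written: 4 × (−1650) = −6600 kJ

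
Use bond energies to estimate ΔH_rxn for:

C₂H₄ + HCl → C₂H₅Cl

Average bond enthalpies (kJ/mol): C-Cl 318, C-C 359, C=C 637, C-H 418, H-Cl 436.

Bonds broken (reactants):
  C-H: 4 × 418 = 1672
  C=C: 1 × 637 = 637
  H-Cl: 1 × 436 = 436
  Σ(broken) = 2745 kJ
Bonds formed (products):
  C-C: 1 × 359 = 359
  C-Cl: 1 × 318 = 318
  C-H: 5 × 418 = 2090
  Σ(formed) = 2767 kJ
ΔH = Σ(broken) − Σ(formed) = 2745 − 2767 = −22 kJ

ΔH ≈ −22 kJ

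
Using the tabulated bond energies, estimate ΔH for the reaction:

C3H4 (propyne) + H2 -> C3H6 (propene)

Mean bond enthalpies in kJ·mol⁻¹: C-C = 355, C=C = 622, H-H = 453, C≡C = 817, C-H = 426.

Bonds broken (reactants):
  C≡C: 1 × 817 = 817
  C-C: 1 × 355 = 355
  C-H: 4 × 426 = 1704
  H-H: 1 × 453 = 453
  Σ(broken) = 3329 kJ
Bonds formed (products):
  C-C: 1 × 355 = 355
  C-H: 6 × 426 = 2556
  C=C: 1 × 622 = 622
  Σ(formed) = 3533 kJ
ΔH = Σ(broken) − Σ(formed) = 3329 − 3533 = −204 kJ

ΔH ≈ −204 kJ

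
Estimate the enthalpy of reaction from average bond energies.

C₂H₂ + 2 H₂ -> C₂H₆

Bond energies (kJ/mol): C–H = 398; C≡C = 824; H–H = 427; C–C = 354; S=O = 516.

Bonds broken (reactants):
  C≡C: 1 × 824 = 824
  C–H: 2 × 398 = 796
  H–H: 2 × 427 = 854
  Σ(broken) = 2474 kJ
Bonds formed (products):
  C–C: 1 × 354 = 354
  C–H: 6 × 398 = 2388
  Σ(formed) = 2742 kJ
ΔH = Σ(broken) − Σ(formed) = 2474 − 2742 = −268 kJ

ΔH ≈ −268 kJ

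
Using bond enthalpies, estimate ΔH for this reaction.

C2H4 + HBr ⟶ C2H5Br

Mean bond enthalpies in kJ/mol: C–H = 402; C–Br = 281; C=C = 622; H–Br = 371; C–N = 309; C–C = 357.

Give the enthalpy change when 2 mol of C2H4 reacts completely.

ΔH = −94 kJ

Bonds broken (reactants):
  C–H: 4 × 402 = 1608
  C=C: 1 × 622 = 622
  H–Br: 1 × 371 = 371
  Σ(broken) = 2601 kJ
Bonds formed (products):
  C–Br: 1 × 281 = 281
  C–C: 1 × 357 = 357
  C–H: 5 × 402 = 2010
  Σ(formed) = 2648 kJ
ΔH = Σ(broken) − Σ(formed) = 2601 − 2648 = −47 kJ
For 2× the reaction as written: 2 × (−47) = −94 kJ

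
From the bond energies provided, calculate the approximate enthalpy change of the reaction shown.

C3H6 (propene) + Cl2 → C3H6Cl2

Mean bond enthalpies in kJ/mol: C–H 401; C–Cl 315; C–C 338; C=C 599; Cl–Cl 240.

ΔH ≈ −129 kJ

Bonds broken (reactants):
  C–C: 1 × 338 = 338
  C–H: 6 × 401 = 2406
  C=C: 1 × 599 = 599
  Cl–Cl: 1 × 240 = 240
  Σ(broken) = 3583 kJ
Bonds formed (products):
  C–C: 2 × 338 = 676
  C–Cl: 2 × 315 = 630
  C–H: 6 × 401 = 2406
  Σ(formed) = 3712 kJ
ΔH = Σ(broken) − Σ(formed) = 3583 − 3712 = −129 kJ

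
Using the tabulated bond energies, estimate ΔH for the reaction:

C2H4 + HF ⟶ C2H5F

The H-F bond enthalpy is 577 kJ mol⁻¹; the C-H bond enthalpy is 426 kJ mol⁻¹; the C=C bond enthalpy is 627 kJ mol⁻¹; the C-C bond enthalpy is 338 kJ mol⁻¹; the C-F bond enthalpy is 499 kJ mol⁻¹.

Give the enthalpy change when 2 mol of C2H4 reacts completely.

Bonds broken (reactants):
  C-H: 4 × 426 = 1704
  C=C: 1 × 627 = 627
  H-F: 1 × 577 = 577
  Σ(broken) = 2908 kJ
Bonds formed (products):
  C-C: 1 × 338 = 338
  C-F: 1 × 499 = 499
  C-H: 5 × 426 = 2130
  Σ(formed) = 2967 kJ
ΔH = Σ(broken) − Σ(formed) = 2908 − 2967 = −59 kJ
For 2× the reaction as written: 2 × (−59) = −118 kJ

ΔH = −118 kJ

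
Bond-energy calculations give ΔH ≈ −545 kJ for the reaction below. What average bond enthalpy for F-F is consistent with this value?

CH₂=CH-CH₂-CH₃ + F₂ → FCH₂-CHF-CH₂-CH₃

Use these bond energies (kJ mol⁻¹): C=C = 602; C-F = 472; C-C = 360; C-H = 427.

Let D be the F-F bond energy.
Σ(broken) = 2×360 + 8×427 + 1×602 + 1×D = 4738 + D
Σ(formed) = 3×360 + 2×472 + 8×427 = 5440
ΔH = Σ(broken) − Σ(formed) = (4738 + D) − (5440) = −702 + D
Setting this equal to −545 kJ gives D = 157 kJ/mol.

D(F-F) ≈ 157 kJ/mol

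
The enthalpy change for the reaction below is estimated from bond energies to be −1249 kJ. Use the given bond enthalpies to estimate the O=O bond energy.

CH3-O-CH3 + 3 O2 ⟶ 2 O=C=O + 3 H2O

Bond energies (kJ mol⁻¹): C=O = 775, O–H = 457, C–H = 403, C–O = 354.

Let D be the O=O bond energy.
Σ(broken) = 6×403 + 2×354 + 3×D = 3126 + 3D
Σ(formed) = 4×775 + 6×457 = 5842
ΔH = Σ(broken) − Σ(formed) = (3126 + 3D) − (5842) = −2716 + 3D
Setting this equal to −1249 kJ gives 3D = 1467, so D = 489 kJ/mol.

D(O=O) ≈ 489 kJ/mol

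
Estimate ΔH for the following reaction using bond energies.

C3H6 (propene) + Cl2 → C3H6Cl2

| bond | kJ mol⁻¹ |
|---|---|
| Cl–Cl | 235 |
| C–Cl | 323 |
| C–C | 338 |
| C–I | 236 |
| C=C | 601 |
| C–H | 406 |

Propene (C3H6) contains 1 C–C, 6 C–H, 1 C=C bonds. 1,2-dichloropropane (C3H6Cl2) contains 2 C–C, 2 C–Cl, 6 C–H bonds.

ΔH ≈ −148 kJ

Bonds broken (reactants):
  C–C: 1 × 338 = 338
  C–H: 6 × 406 = 2436
  C=C: 1 × 601 = 601
  Cl–Cl: 1 × 235 = 235
  Σ(broken) = 3610 kJ
Bonds formed (products):
  C–C: 2 × 338 = 676
  C–Cl: 2 × 323 = 646
  C–H: 6 × 406 = 2436
  Σ(formed) = 3758 kJ
ΔH = Σ(broken) − Σ(formed) = 3610 − 3758 = −148 kJ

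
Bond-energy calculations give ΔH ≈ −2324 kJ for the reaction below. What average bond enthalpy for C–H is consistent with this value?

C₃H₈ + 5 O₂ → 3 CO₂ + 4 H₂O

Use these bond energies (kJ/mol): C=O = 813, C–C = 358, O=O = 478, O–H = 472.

Let D be the C–H bond energy.
Σ(broken) = 2×358 + 8×D + 5×478 = 3106 + 8D
Σ(formed) = 6×813 + 8×472 = 8654
ΔH = Σ(broken) − Σ(formed) = (3106 + 8D) − (8654) = −5548 + 8D
Setting this equal to −2324 kJ gives 8D = 3224, so D = 403 kJ/mol.

D(C–H) ≈ 403 kJ/mol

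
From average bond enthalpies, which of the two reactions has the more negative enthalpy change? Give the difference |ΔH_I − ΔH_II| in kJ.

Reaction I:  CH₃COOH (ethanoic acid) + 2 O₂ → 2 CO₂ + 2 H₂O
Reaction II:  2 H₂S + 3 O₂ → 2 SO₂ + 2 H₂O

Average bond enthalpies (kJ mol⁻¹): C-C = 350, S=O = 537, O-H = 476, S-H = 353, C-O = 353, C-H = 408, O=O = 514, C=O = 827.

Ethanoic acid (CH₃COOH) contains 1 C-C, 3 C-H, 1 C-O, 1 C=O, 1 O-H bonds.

Reaction I:
  Bonds broken (reactants):
    C-C: 1 × 350 = 350
    C-H: 3 × 408 = 1224
    C-O: 1 × 353 = 353
    C=O: 1 × 827 = 827
    O-H: 1 × 476 = 476
    O=O: 2 × 514 = 1028
    Σ(broken) = 4258 kJ
  Bonds formed (products):
    C=O: 4 × 827 = 3308
    O-H: 4 × 476 = 1904
    Σ(formed) = 5212 kJ
  ΔH_I = 4258 − 5212 = −954 kJ
Reaction II:
  Bonds broken (reactants):
    O=O: 3 × 514 = 1542
    S-H: 4 × 353 = 1412
    Σ(broken) = 2954 kJ
  Bonds formed (products):
    O-H: 4 × 476 = 1904
    S=O: 4 × 537 = 2148
    Σ(formed) = 4052 kJ
  ΔH_II = 2954 − 4052 = −1098 kJ
ΔH_I − ΔH_II = +144 kJ, so reaction II has the more negative ΔH; |ΔH_I − ΔH_II| = 144 kJ.

Reaction II, by 144 kJ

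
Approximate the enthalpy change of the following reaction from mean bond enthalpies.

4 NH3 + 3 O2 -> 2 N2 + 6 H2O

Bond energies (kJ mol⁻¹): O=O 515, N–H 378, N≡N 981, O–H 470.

Bonds broken (reactants):
  N–H: 12 × 378 = 4536
  O=O: 3 × 515 = 1545
  Σ(broken) = 6081 kJ
Bonds formed (products):
  N≡N: 2 × 981 = 1962
  O–H: 12 × 470 = 5640
  Σ(formed) = 7602 kJ
ΔH = Σ(broken) − Σ(formed) = 6081 − 7602 = −1521 kJ

ΔH ≈ −1521 kJ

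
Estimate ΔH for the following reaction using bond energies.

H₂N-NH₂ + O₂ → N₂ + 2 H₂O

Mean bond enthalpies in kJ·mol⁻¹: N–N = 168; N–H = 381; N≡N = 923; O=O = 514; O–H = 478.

Bonds broken (reactants):
  N–H: 4 × 381 = 1524
  N–N: 1 × 168 = 168
  O=O: 1 × 514 = 514
  Σ(broken) = 2206 kJ
Bonds formed (products):
  N≡N: 1 × 923 = 923
  O–H: 4 × 478 = 1912
  Σ(formed) = 2835 kJ
ΔH = Σ(broken) − Σ(formed) = 2206 − 2835 = −629 kJ

ΔH ≈ −629 kJ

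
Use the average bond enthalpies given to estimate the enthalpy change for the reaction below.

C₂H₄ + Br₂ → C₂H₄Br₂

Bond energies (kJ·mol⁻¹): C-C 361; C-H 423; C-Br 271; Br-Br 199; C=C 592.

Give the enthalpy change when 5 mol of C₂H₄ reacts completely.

ΔH = −560 kJ

Bonds broken (reactants):
  Br-Br: 1 × 199 = 199
  C-H: 4 × 423 = 1692
  C=C: 1 × 592 = 592
  Σ(broken) = 2483 kJ
Bonds formed (products):
  C-Br: 2 × 271 = 542
  C-C: 1 × 361 = 361
  C-H: 4 × 423 = 1692
  Σ(formed) = 2595 kJ
ΔH = Σ(broken) − Σ(formed) = 2483 − 2595 = −112 kJ
For 5× the reaction as written: 5 × (−112) = −560 kJ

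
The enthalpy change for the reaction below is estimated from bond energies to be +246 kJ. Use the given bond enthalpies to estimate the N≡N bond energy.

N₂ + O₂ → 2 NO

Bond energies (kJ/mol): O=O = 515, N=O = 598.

Let D be the N≡N bond energy.
Σ(broken) = 1×D + 1×515 = 515 + D
Σ(formed) = 2×598 = 1196
ΔH = Σ(broken) − Σ(formed) = (515 + D) − (1196) = −681 + D
Setting this equal to +246 kJ gives D = 927 kJ/mol.

D(N≡N) ≈ 927 kJ/mol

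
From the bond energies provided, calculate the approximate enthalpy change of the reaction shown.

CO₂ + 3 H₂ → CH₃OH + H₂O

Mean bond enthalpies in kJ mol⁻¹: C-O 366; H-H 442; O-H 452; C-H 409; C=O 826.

ΔH ≈ +29 kJ

Bonds broken (reactants):
  C=O: 2 × 826 = 1652
  H-H: 3 × 442 = 1326
  Σ(broken) = 2978 kJ
Bonds formed (products):
  C-H: 3 × 409 = 1227
  C-O: 1 × 366 = 366
  O-H: 3 × 452 = 1356
  Σ(formed) = 2949 kJ
ΔH = Σ(broken) − Σ(formed) = 2978 − 2949 = +29 kJ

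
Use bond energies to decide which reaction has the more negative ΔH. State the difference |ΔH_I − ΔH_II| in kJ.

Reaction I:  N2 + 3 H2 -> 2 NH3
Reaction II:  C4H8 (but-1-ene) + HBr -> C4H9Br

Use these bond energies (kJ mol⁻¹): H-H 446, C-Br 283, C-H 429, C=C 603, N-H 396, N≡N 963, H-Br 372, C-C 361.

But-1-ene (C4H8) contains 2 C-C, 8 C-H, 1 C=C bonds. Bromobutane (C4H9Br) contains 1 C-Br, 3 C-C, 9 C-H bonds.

Reaction I:
  Bonds broken (reactants):
    H-H: 3 × 446 = 1338
    N≡N: 1 × 963 = 963
    Σ(broken) = 2301 kJ
  Bonds formed (products):
    N-H: 6 × 396 = 2376
    Σ(formed) = 2376 kJ
  ΔH_I = 2301 − 2376 = −75 kJ
Reaction II:
  Bonds broken (reactants):
    C-C: 2 × 361 = 722
    C-H: 8 × 429 = 3432
    C=C: 1 × 603 = 603
    H-Br: 1 × 372 = 372
    Σ(broken) = 5129 kJ
  Bonds formed (products):
    C-Br: 1 × 283 = 283
    C-C: 3 × 361 = 1083
    C-H: 9 × 429 = 3861
    Σ(formed) = 5227 kJ
  ΔH_II = 5129 − 5227 = −98 kJ
ΔH_I − ΔH_II = +23 kJ, so reaction II has the more negative ΔH; |ΔH_I − ΔH_II| = 23 kJ.

Reaction II, by 23 kJ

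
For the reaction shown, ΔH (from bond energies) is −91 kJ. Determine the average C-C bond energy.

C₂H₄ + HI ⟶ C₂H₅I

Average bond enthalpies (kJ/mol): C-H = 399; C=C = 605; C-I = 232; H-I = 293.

D(C-C) ≈ 358 kJ/mol

Let D be the C-C bond energy.
Σ(broken) = 4×399 + 1×605 + 1×293 = 2494
Σ(formed) = 1×D + 5×399 + 1×232 = 2227 + D
ΔH = Σ(broken) − Σ(formed) = (2494) − (2227 + D) = +267 − D
Setting this equal to −91 kJ gives D = 358 kJ/mol.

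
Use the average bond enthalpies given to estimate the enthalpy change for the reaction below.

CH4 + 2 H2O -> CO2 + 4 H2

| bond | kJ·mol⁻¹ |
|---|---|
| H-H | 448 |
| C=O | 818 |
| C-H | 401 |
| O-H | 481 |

ΔH ≈ +100 kJ

Bonds broken (reactants):
  C-H: 4 × 401 = 1604
  O-H: 4 × 481 = 1924
  Σ(broken) = 3528 kJ
Bonds formed (products):
  C=O: 2 × 818 = 1636
  H-H: 4 × 448 = 1792
  Σ(formed) = 3428 kJ
ΔH = Σ(broken) − Σ(formed) = 3528 − 3428 = +100 kJ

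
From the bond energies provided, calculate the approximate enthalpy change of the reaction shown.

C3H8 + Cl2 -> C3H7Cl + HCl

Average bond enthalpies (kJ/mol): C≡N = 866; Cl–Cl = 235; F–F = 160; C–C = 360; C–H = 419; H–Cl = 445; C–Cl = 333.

ΔH ≈ −124 kJ

Bonds broken (reactants):
  C–C: 2 × 360 = 720
  C–H: 8 × 419 = 3352
  Cl–Cl: 1 × 235 = 235
  Σ(broken) = 4307 kJ
Bonds formed (products):
  C–C: 2 × 360 = 720
  C–Cl: 1 × 333 = 333
  C–H: 7 × 419 = 2933
  H–Cl: 1 × 445 = 445
  Σ(formed) = 4431 kJ
ΔH = Σ(broken) − Σ(formed) = 4307 − 4431 = −124 kJ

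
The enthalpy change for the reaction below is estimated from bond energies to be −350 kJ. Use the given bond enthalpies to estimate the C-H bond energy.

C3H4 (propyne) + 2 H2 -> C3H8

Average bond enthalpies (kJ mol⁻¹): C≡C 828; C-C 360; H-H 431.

Let D be the C-H bond energy.
Σ(broken) = 1×828 + 1×360 + 4×D + 2×431 = 2050 + 4D
Σ(formed) = 2×360 + 8×D = 720 + 8D
ΔH = Σ(broken) − Σ(formed) = (2050 + 4D) − (720 + 8D) = +1330 − 4D
Setting this equal to −350 kJ gives 4D = 1680, so D = 420 kJ/mol.

D(C-H) ≈ 420 kJ/mol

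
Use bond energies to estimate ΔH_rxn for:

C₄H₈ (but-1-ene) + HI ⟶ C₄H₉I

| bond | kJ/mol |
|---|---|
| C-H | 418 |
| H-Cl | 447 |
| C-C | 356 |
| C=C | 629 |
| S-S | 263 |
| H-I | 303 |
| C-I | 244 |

ΔH ≈ −86 kJ

Bonds broken (reactants):
  C-C: 2 × 356 = 712
  C-H: 8 × 418 = 3344
  C=C: 1 × 629 = 629
  H-I: 1 × 303 = 303
  Σ(broken) = 4988 kJ
Bonds formed (products):
  C-C: 3 × 356 = 1068
  C-H: 9 × 418 = 3762
  C-I: 1 × 244 = 244
  Σ(formed) = 5074 kJ
ΔH = Σ(broken) − Σ(formed) = 4988 − 5074 = −86 kJ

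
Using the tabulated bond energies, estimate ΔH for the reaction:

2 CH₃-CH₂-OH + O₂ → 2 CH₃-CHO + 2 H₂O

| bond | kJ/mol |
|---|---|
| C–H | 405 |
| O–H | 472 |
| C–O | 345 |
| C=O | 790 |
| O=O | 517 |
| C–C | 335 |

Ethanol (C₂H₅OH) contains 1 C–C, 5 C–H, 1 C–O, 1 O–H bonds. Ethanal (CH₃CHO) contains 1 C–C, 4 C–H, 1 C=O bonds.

ΔH ≈ −507 kJ

Bonds broken (reactants):
  C–C: 2 × 335 = 670
  C–H: 10 × 405 = 4050
  C–O: 2 × 345 = 690
  O–H: 2 × 472 = 944
  O=O: 1 × 517 = 517
  Σ(broken) = 6871 kJ
Bonds formed (products):
  C–C: 2 × 335 = 670
  C–H: 8 × 405 = 3240
  C=O: 2 × 790 = 1580
  O–H: 4 × 472 = 1888
  Σ(formed) = 7378 kJ
ΔH = Σ(broken) − Σ(formed) = 6871 − 7378 = −507 kJ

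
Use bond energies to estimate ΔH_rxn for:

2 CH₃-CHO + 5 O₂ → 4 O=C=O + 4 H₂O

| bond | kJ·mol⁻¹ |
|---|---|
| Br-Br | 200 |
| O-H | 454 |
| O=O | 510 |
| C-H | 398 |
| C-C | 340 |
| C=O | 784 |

ΔH ≈ −1922 kJ

Bonds broken (reactants):
  C-C: 2 × 340 = 680
  C-H: 8 × 398 = 3184
  C=O: 2 × 784 = 1568
  O=O: 5 × 510 = 2550
  Σ(broken) = 7982 kJ
Bonds formed (products):
  C=O: 8 × 784 = 6272
  O-H: 8 × 454 = 3632
  Σ(formed) = 9904 kJ
ΔH = Σ(broken) − Σ(formed) = 7982 − 9904 = −1922 kJ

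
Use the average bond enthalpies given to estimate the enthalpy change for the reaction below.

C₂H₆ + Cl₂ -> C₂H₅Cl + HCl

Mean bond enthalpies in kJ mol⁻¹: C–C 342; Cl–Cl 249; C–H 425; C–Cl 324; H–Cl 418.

Bonds broken (reactants):
  C–C: 1 × 342 = 342
  C–H: 6 × 425 = 2550
  Cl–Cl: 1 × 249 = 249
  Σ(broken) = 3141 kJ
Bonds formed (products):
  C–C: 1 × 342 = 342
  C–Cl: 1 × 324 = 324
  C–H: 5 × 425 = 2125
  H–Cl: 1 × 418 = 418
  Σ(formed) = 3209 kJ
ΔH = Σ(broken) − Σ(formed) = 3141 − 3209 = −68 kJ

ΔH ≈ −68 kJ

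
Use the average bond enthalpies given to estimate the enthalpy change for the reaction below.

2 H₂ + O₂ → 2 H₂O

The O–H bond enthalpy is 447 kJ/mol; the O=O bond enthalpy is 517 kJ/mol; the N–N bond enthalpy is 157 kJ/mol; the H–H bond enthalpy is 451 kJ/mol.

ΔH ≈ −369 kJ

Bonds broken (reactants):
  H–H: 2 × 451 = 902
  O=O: 1 × 517 = 517
  Σ(broken) = 1419 kJ
Bonds formed (products):
  O–H: 4 × 447 = 1788
  Σ(formed) = 1788 kJ
ΔH = Σ(broken) − Σ(formed) = 1419 − 1788 = −369 kJ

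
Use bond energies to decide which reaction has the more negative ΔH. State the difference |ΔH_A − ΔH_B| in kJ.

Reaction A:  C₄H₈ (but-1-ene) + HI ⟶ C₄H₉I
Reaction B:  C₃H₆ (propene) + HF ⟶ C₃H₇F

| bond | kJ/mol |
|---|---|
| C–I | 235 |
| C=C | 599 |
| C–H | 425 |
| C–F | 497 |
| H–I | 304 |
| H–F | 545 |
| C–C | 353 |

Reaction A:
  Bonds broken (reactants):
    C–C: 2 × 353 = 706
    C–H: 8 × 425 = 3400
    C=C: 1 × 599 = 599
    H–I: 1 × 304 = 304
    Σ(broken) = 5009 kJ
  Bonds formed (products):
    C–C: 3 × 353 = 1059
    C–H: 9 × 425 = 3825
    C–I: 1 × 235 = 235
    Σ(formed) = 5119 kJ
  ΔH_A = 5009 − 5119 = −110 kJ
Reaction B:
  Bonds broken (reactants):
    C–C: 1 × 353 = 353
    C–H: 6 × 425 = 2550
    C=C: 1 × 599 = 599
    H–F: 1 × 545 = 545
    Σ(broken) = 4047 kJ
  Bonds formed (products):
    C–C: 2 × 353 = 706
    C–F: 1 × 497 = 497
    C–H: 7 × 425 = 2975
    Σ(formed) = 4178 kJ
  ΔH_B = 4047 − 4178 = −131 kJ
ΔH_A − ΔH_B = +21 kJ, so reaction B has the more negative ΔH; |ΔH_A − ΔH_B| = 21 kJ.

Reaction B, by 21 kJ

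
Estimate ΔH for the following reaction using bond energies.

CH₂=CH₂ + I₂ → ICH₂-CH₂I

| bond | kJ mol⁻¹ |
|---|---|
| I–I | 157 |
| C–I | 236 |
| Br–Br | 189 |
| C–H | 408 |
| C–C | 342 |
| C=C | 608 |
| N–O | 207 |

Bonds broken (reactants):
  C–H: 4 × 408 = 1632
  C=C: 1 × 608 = 608
  I–I: 1 × 157 = 157
  Σ(broken) = 2397 kJ
Bonds formed (products):
  C–C: 1 × 342 = 342
  C–H: 4 × 408 = 1632
  C–I: 2 × 236 = 472
  Σ(formed) = 2446 kJ
ΔH = Σ(broken) − Σ(formed) = 2397 − 2446 = −49 kJ

ΔH ≈ −49 kJ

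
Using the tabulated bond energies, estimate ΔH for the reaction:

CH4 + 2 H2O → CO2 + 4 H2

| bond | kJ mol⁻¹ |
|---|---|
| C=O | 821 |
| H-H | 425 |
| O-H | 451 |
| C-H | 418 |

ΔH ≈ +134 kJ

Bonds broken (reactants):
  C-H: 4 × 418 = 1672
  O-H: 4 × 451 = 1804
  Σ(broken) = 3476 kJ
Bonds formed (products):
  C=O: 2 × 821 = 1642
  H-H: 4 × 425 = 1700
  Σ(formed) = 3342 kJ
ΔH = Σ(broken) − Σ(formed) = 3476 − 3342 = +134 kJ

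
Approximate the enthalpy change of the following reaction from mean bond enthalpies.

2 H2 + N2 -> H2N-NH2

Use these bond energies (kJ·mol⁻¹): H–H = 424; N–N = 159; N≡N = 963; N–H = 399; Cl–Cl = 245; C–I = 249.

ΔH ≈ +56 kJ

Bonds broken (reactants):
  H–H: 2 × 424 = 848
  N≡N: 1 × 963 = 963
  Σ(broken) = 1811 kJ
Bonds formed (products):
  N–H: 4 × 399 = 1596
  N–N: 1 × 159 = 159
  Σ(formed) = 1755 kJ
ΔH = Σ(broken) − Σ(formed) = 1811 − 1755 = +56 kJ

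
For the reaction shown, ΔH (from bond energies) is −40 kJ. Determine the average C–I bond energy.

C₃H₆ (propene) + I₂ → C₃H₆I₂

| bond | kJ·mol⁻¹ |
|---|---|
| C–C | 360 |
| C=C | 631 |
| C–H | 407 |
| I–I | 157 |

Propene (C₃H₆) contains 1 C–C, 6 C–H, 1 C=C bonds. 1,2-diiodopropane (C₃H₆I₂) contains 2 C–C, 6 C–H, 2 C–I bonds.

D(C–I) ≈ 234 kJ/mol

Let D be the C–I bond energy.
Σ(broken) = 1×360 + 6×407 + 1×631 + 1×157 = 3590
Σ(formed) = 2×360 + 6×407 + 2×D = 3162 + 2D
ΔH = Σ(broken) − Σ(formed) = (3590) − (3162 + 2D) = +428 − 2D
Setting this equal to −40 kJ gives 2D = 468, so D = 234 kJ/mol.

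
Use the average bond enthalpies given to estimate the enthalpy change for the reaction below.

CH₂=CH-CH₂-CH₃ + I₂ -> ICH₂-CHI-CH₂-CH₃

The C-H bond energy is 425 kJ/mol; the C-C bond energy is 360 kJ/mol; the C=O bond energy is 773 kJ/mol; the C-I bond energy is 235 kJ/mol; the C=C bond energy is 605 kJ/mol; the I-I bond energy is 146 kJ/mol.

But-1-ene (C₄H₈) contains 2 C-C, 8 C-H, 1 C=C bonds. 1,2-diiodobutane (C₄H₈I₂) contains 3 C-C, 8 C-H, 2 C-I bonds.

ΔH ≈ −79 kJ

Bonds broken (reactants):
  C-C: 2 × 360 = 720
  C-H: 8 × 425 = 3400
  C=C: 1 × 605 = 605
  I-I: 1 × 146 = 146
  Σ(broken) = 4871 kJ
Bonds formed (products):
  C-C: 3 × 360 = 1080
  C-H: 8 × 425 = 3400
  C-I: 2 × 235 = 470
  Σ(formed) = 4950 kJ
ΔH = Σ(broken) − Σ(formed) = 4871 − 4950 = −79 kJ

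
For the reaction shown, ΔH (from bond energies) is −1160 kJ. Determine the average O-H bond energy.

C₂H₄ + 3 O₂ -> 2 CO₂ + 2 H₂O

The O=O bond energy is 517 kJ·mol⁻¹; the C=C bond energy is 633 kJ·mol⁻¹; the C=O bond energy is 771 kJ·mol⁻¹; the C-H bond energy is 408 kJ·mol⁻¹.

D(O-H) ≈ 473 kJ/mol

Let D be the O-H bond energy.
Σ(broken) = 4×408 + 1×633 + 3×517 = 3816
Σ(formed) = 4×771 + 4×D = 3084 + 4D
ΔH = Σ(broken) − Σ(formed) = (3816) − (3084 + 4D) = +732 − 4D
Setting this equal to −1160 kJ gives 4D = 1892, so D = 473 kJ/mol.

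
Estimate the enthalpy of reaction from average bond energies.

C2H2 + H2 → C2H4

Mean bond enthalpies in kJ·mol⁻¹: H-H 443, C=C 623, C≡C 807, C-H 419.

Bonds broken (reactants):
  C≡C: 1 × 807 = 807
  C-H: 2 × 419 = 838
  H-H: 1 × 443 = 443
  Σ(broken) = 2088 kJ
Bonds formed (products):
  C-H: 4 × 419 = 1676
  C=C: 1 × 623 = 623
  Σ(formed) = 2299 kJ
ΔH = Σ(broken) − Σ(formed) = 2088 − 2299 = −211 kJ

ΔH ≈ −211 kJ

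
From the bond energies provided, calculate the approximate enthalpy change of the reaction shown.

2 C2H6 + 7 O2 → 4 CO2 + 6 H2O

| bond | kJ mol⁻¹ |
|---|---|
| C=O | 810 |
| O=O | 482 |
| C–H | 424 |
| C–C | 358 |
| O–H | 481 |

ΔH ≈ −3074 kJ

Bonds broken (reactants):
  C–C: 2 × 358 = 716
  C–H: 12 × 424 = 5088
  O=O: 7 × 482 = 3374
  Σ(broken) = 9178 kJ
Bonds formed (products):
  C=O: 8 × 810 = 6480
  O–H: 12 × 481 = 5772
  Σ(formed) = 12252 kJ
ΔH = Σ(broken) − Σ(formed) = 9178 − 12252 = −3074 kJ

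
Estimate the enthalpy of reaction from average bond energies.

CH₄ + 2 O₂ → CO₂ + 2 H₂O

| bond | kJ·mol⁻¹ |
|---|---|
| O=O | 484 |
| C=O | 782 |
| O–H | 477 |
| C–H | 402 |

ΔH ≈ −896 kJ

Bonds broken (reactants):
  C–H: 4 × 402 = 1608
  O=O: 2 × 484 = 968
  Σ(broken) = 2576 kJ
Bonds formed (products):
  C=O: 2 × 782 = 1564
  O–H: 4 × 477 = 1908
  Σ(formed) = 3472 kJ
ΔH = Σ(broken) − Σ(formed) = 2576 − 3472 = −896 kJ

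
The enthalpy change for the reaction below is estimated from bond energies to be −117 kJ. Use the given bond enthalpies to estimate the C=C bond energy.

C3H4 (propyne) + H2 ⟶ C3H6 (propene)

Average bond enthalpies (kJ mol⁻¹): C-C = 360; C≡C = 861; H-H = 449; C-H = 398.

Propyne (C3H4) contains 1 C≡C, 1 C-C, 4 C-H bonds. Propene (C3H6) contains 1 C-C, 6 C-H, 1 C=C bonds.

Let D be the C=C bond energy.
Σ(broken) = 1×861 + 1×360 + 4×398 + 1×449 = 3262
Σ(formed) = 1×360 + 6×398 + 1×D = 2748 + D
ΔH = Σ(broken) − Σ(formed) = (3262) − (2748 + D) = +514 − D
Setting this equal to −117 kJ gives D = 631 kJ/mol.

D(C=C) ≈ 631 kJ/mol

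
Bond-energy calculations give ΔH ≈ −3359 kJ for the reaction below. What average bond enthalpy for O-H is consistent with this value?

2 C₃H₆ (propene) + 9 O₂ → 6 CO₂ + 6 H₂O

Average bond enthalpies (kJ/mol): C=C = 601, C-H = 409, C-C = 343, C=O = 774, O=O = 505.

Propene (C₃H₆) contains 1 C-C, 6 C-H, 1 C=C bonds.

Let D be the O-H bond energy.
Σ(broken) = 2×343 + 12×409 + 2×601 + 9×505 = 11341
Σ(formed) = 12×774 + 12×D = 9288 + 12D
ΔH = Σ(broken) − Σ(formed) = (11341) − (9288 + 12D) = +2053 − 12D
Setting this equal to −3359 kJ gives 12D = 5412, so D = 451 kJ/mol.

D(O-H) ≈ 451 kJ/mol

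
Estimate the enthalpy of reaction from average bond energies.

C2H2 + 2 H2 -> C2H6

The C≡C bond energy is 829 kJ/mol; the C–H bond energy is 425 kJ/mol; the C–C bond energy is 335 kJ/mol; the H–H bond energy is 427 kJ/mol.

Bonds broken (reactants):
  C≡C: 1 × 829 = 829
  C–H: 2 × 425 = 850
  H–H: 2 × 427 = 854
  Σ(broken) = 2533 kJ
Bonds formed (products):
  C–C: 1 × 335 = 335
  C–H: 6 × 425 = 2550
  Σ(formed) = 2885 kJ
ΔH = Σ(broken) − Σ(formed) = 2533 − 2885 = −352 kJ

ΔH ≈ −352 kJ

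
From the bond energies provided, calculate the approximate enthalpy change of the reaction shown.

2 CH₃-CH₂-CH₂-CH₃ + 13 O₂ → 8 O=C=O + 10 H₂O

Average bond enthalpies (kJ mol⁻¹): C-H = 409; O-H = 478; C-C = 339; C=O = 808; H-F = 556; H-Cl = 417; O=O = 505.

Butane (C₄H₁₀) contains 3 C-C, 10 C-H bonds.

ΔH ≈ −5709 kJ

Bonds broken (reactants):
  C-C: 6 × 339 = 2034
  C-H: 20 × 409 = 8180
  O=O: 13 × 505 = 6565
  Σ(broken) = 16779 kJ
Bonds formed (products):
  C=O: 16 × 808 = 12928
  O-H: 20 × 478 = 9560
  Σ(formed) = 22488 kJ
ΔH = Σ(broken) − Σ(formed) = 16779 − 22488 = −5709 kJ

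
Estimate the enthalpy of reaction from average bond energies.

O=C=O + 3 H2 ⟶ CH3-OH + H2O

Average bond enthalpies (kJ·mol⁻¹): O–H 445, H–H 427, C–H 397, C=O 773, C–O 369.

Bonds broken (reactants):
  C=O: 2 × 773 = 1546
  H–H: 3 × 427 = 1281
  Σ(broken) = 2827 kJ
Bonds formed (products):
  C–H: 3 × 397 = 1191
  C–O: 1 × 369 = 369
  O–H: 3 × 445 = 1335
  Σ(formed) = 2895 kJ
ΔH = Σ(broken) − Σ(formed) = 2827 − 2895 = −68 kJ

ΔH ≈ −68 kJ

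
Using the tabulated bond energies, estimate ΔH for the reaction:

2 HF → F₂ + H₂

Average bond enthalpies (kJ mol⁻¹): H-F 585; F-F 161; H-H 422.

Bonds broken (reactants):
  H-F: 2 × 585 = 1170
  Σ(broken) = 1170 kJ
Bonds formed (products):
  F-F: 1 × 161 = 161
  H-H: 1 × 422 = 422
  Σ(formed) = 583 kJ
ΔH = Σ(broken) − Σ(formed) = 1170 − 583 = +587 kJ

ΔH ≈ +587 kJ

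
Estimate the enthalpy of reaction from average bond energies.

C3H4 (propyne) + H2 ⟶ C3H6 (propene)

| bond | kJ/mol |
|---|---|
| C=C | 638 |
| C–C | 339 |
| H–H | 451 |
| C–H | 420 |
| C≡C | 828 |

ΔH ≈ −199 kJ

Bonds broken (reactants):
  C≡C: 1 × 828 = 828
  C–C: 1 × 339 = 339
  C–H: 4 × 420 = 1680
  H–H: 1 × 451 = 451
  Σ(broken) = 3298 kJ
Bonds formed (products):
  C–C: 1 × 339 = 339
  C–H: 6 × 420 = 2520
  C=C: 1 × 638 = 638
  Σ(formed) = 3497 kJ
ΔH = Σ(broken) − Σ(formed) = 3298 − 3497 = −199 kJ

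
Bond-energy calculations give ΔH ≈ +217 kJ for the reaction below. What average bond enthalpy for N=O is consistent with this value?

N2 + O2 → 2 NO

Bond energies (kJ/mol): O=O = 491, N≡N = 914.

D(N=O) ≈ 594 kJ/mol

Let D be the N=O bond energy.
Σ(broken) = 1×914 + 1×491 = 1405
Σ(formed) = 2×D = 2D
ΔH = Σ(broken) − Σ(formed) = (1405) − (2D) = +1405 − 2D
Setting this equal to +217 kJ gives 2D = 1188, so D = 594 kJ/mol.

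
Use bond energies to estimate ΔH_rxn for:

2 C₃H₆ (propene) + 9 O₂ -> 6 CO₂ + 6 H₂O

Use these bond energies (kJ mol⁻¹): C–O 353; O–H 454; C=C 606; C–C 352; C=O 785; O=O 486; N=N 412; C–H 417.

Bonds broken (reactants):
  C–C: 2 × 352 = 704
  C–H: 12 × 417 = 5004
  C=C: 2 × 606 = 1212
  O=O: 9 × 486 = 4374
  Σ(broken) = 11294 kJ
Bonds formed (products):
  C=O: 12 × 785 = 9420
  O–H: 12 × 454 = 5448
  Σ(formed) = 14868 kJ
ΔH = Σ(broken) − Σ(formed) = 11294 − 14868 = −3574 kJ

ΔH ≈ −3574 kJ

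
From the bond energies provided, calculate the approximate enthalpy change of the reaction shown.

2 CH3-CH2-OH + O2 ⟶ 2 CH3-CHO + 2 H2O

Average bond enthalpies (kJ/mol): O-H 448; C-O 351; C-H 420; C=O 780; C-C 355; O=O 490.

ΔH ≈ −424 kJ

Bonds broken (reactants):
  C-C: 2 × 355 = 710
  C-H: 10 × 420 = 4200
  C-O: 2 × 351 = 702
  O-H: 2 × 448 = 896
  O=O: 1 × 490 = 490
  Σ(broken) = 6998 kJ
Bonds formed (products):
  C-C: 2 × 355 = 710
  C-H: 8 × 420 = 3360
  C=O: 2 × 780 = 1560
  O-H: 4 × 448 = 1792
  Σ(formed) = 7422 kJ
ΔH = Σ(broken) − Σ(formed) = 6998 − 7422 = −424 kJ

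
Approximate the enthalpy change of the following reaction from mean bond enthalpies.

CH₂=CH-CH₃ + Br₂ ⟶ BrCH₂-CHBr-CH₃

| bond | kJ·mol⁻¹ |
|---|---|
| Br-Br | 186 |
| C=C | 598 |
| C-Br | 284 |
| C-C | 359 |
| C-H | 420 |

ΔH ≈ −143 kJ

Bonds broken (reactants):
  Br-Br: 1 × 186 = 186
  C-C: 1 × 359 = 359
  C-H: 6 × 420 = 2520
  C=C: 1 × 598 = 598
  Σ(broken) = 3663 kJ
Bonds formed (products):
  C-Br: 2 × 284 = 568
  C-C: 2 × 359 = 718
  C-H: 6 × 420 = 2520
  Σ(formed) = 3806 kJ
ΔH = Σ(broken) − Σ(formed) = 3663 − 3806 = −143 kJ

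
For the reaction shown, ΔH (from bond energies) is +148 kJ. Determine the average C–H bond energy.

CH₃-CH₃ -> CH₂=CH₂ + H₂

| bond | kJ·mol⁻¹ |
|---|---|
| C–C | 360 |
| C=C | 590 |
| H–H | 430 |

D(C–H) ≈ 404 kJ/mol

Let D be the C–H bond energy.
Σ(broken) = 1×360 + 6×D = 360 + 6D
Σ(formed) = 4×D + 1×590 + 1×430 = 1020 + 4D
ΔH = Σ(broken) − Σ(formed) = (360 + 6D) − (1020 + 4D) = −660 + 2D
Setting this equal to +148 kJ gives 2D = 808, so D = 404 kJ/mol.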